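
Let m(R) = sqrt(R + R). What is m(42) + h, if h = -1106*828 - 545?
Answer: -916313 + 2*sqrt(21) ≈ -9.1630e+5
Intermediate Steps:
m(R) = sqrt(2)*sqrt(R) (m(R) = sqrt(2*R) = sqrt(2)*sqrt(R))
h = -916313 (h = -915768 - 545 = -916313)
m(42) + h = sqrt(2)*sqrt(42) - 916313 = 2*sqrt(21) - 916313 = -916313 + 2*sqrt(21)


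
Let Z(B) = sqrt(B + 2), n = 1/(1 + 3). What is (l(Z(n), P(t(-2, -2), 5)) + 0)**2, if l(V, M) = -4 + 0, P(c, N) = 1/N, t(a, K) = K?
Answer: 16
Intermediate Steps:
P(c, N) = 1/N
n = 1/4 ≈ 0.25000
Z(B) = sqrt(2 + B)
l(V, M) = -4
(l(Z(n), P(t(-2, -2), 5)) + 0)**2 = (-4 + 0)**2 = (-4)**2 = 16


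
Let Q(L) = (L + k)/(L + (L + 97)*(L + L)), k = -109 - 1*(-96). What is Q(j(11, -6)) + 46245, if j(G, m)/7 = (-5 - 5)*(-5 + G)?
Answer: 12527770067/270900 ≈ 46245.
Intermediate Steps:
k = -13 (k = -109 + 96 = -13)
j(G, m) = 350 - 70*G (j(G, m) = 7*((-5 - 5)*(-5 + G)) = 7*(-10*(-5 + G)) = 7*(50 - 10*G) = 350 - 70*G)
Q(L) = (-13 + L)/(L + 2*L*(97 + L)) (Q(L) = (L - 13)/(L + (L + 97)*(L + L)) = (-13 + L)/(L + (97 + L)*(2*L)) = (-13 + L)/(L + 2*L*(97 + L)))
Q(j(11, -6)) + 46245 = (-13 + (350 - 70*11))/((350 - 70*11)*(195 + 2*(350 - 70*11))) + 46245 = (-13 + (350 - 770))/((350 - 770)*(195 + 2*(350 - 770))) + 46245 = (-13 - 420)/((-420)*(195 + 2*(-420))) + 46245 = -1/420*(-433)/(195 - 840) + 46245 = -1/420*(-433)/(-645) + 46245 = -1/420*(-1/645)*(-433) + 46245 = -433/270900 + 46245 = 12527770067/270900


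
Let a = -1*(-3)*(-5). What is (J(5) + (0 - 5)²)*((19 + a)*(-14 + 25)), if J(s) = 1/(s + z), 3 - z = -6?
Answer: 7722/7 ≈ 1103.1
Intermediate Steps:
z = 9 (z = 3 - 1*(-6) = 3 + 6 = 9)
J(s) = 1/(9 + s) (J(s) = 1/(s + 9) = 1/(9 + s))
a = -15 (a = 3*(-5) = -15)
(J(5) + (0 - 5)²)*((19 + a)*(-14 + 25)) = (1/(9 + 5) + (0 - 5)²)*((19 - 15)*(-14 + 25)) = (1/14 + (-5)²)*(4*11) = (1/14 + 25)*44 = (351/14)*44 = 7722/7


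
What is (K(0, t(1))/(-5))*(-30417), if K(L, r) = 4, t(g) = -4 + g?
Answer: 121668/5 ≈ 24334.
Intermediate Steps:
(K(0, t(1))/(-5))*(-30417) = (4/(-5))*(-30417) = (4*(-1/5))*(-30417) = -4/5*(-30417) = 121668/5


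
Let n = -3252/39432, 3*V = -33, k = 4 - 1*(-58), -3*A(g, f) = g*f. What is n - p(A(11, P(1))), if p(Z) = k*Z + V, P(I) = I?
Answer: 2348677/9858 ≈ 238.25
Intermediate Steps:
A(g, f) = -f*g/3 (A(g, f) = -g*f/3 = -f*g/3)
k = 62 (k = 4 + 58 = 62)
V = -11 (V = (⅓)*(-33) = -11)
p(Z) = -11 + 62*Z (p(Z) = 62*Z - 11 = -11 + 62*Z)
n = -271/3286 (n = -3252*1/39432 = -271/3286 ≈ -0.082471)
n - p(A(11, P(1))) = -271/3286 - (-11 + 62*(-⅓*1*11)) = -271/3286 - (-11 + 62*(-11/3)) = -271/3286 - (-11 - 682/3) = -271/3286 - 1*(-715/3) = -271/3286 + 715/3 = 2348677/9858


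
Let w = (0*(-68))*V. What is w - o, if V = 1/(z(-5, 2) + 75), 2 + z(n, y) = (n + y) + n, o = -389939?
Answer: 389939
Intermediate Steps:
z(n, y) = -2 + y + 2*n (z(n, y) = -2 + ((n + y) + n) = -2 + (y + 2*n) = -2 + y + 2*n)
V = 1/65 (V = 1/((-2 + 2 + 2*(-5)) + 75) = 1/((-2 + 2 - 10) + 75) = 1/(-10 + 75) = 1/65 ≈ 0.015385)
w = 0 (w = (0*(-68))*(1/65) = 0*(1/65) = 0)
w - o = 0 - 1*(-389939) = 0 + 389939 = 389939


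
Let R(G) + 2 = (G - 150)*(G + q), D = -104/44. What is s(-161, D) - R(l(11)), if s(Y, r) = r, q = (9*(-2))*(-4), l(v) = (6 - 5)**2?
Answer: 119643/11 ≈ 10877.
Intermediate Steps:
l(v) = 1 (l(v) = 1**2 = 1)
q = 72 (q = -18*(-4) = 72)
D = -26/11 (D = -104*1/44 = -26/11 ≈ -2.3636)
R(G) = -2 + (-150 + G)*(72 + G) (R(G) = -2 + (G - 150)*(G + 72) = -2 + (-150 + G)*(72 + G))
s(-161, D) - R(l(11)) = -26/11 - (-10802 + 1**2 - 78*1) = -26/11 - (-10802 + 1 - 78) = -26/11 - 1*(-10879) = -26/11 + 10879 = 119643/11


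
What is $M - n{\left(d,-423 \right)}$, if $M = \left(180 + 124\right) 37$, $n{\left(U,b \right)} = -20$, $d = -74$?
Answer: $11268$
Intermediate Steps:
$M = 11248$ ($M = 304 \cdot 37 = 11248$)
$M - n{\left(d,-423 \right)} = 11248 - -20 = 11248 + 20 = 11268$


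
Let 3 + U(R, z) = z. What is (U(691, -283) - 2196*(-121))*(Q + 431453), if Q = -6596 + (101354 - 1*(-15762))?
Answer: 143855893390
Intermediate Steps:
Q = 110520 (Q = -6596 + (101354 + 15762) = -6596 + 117116 = 110520)
U(R, z) = -3 + z
(U(691, -283) - 2196*(-121))*(Q + 431453) = ((-3 - 283) - 2196*(-121))*(110520 + 431453) = (-286 + 265716)*541973 = 265430*541973 = 143855893390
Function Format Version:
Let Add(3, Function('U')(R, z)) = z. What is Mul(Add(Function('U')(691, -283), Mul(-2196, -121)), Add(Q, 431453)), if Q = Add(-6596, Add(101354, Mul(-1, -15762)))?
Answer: 143855893390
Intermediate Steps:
Q = 110520 (Q = Add(-6596, Add(101354, 15762)) = Add(-6596, 117116) = 110520)
Function('U')(R, z) = Add(-3, z)
Mul(Add(Function('U')(691, -283), Mul(-2196, -121)), Add(Q, 431453)) = Mul(Add(Add(-3, -283), Mul(-2196, -121)), Add(110520, 431453)) = Mul(Add(-286, 265716), 541973) = Mul(265430, 541973) = 143855893390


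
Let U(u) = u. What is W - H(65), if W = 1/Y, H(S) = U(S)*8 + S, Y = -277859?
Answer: -162547516/277859 ≈ -585.00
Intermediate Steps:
H(S) = 9*S (H(S) = S*8 + S = 8*S + S = 9*S)
W = -1/277859 (W = 1/(-277859) = -1/277859 ≈ -3.5989e-6)
W - H(65) = -1/277859 - 9*65 = -1/277859 - 1*585 = -1/277859 - 585 = -162547516/277859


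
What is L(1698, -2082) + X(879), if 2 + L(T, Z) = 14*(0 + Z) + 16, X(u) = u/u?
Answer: -29133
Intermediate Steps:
X(u) = 1
L(T, Z) = 14 + 14*Z (L(T, Z) = -2 + (14*(0 + Z) + 16) = -2 + (14*Z + 16) = -2 + (16 + 14*Z) = 14 + 14*Z)
L(1698, -2082) + X(879) = (14 + 14*(-2082)) + 1 = (14 - 29148) + 1 = -29134 + 1 = -29133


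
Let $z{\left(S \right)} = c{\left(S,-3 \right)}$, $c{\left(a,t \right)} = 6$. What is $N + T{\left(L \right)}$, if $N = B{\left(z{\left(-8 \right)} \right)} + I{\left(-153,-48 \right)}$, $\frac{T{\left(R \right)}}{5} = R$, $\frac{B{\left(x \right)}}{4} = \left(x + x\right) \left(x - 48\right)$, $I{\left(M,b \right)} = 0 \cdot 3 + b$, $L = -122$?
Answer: $-2674$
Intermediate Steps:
$z{\left(S \right)} = 6$
$I{\left(M,b \right)} = b$ ($I{\left(M,b \right)} = 0 + b = b$)
$B{\left(x \right)} = 8 x \left(-48 + x\right)$ ($B{\left(x \right)} = 4 \left(x + x\right) \left(x - 48\right) = 4 \cdot 2 x \left(-48 + x\right) = 8 x \left(-48 + x\right)$)
$T{\left(R \right)} = 5 R$
$N = -2064$ ($N = 8 \cdot 6 \left(-48 + 6\right) - 48 = 8 \cdot 6 \left(-42\right) - 48 = -2016 - 48 = -2064$)
$N + T{\left(L \right)} = -2064 + 5 \left(-122\right) = -2064 - 610 = -2674$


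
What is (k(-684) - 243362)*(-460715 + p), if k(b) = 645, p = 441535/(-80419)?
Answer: 8992830169403040/80419 ≈ 1.1182e+11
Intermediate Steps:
p = -441535/80419 (p = 441535*(-1/80419) = -441535/80419 ≈ -5.4904)
(k(-684) - 243362)*(-460715 + p) = (645 - 243362)*(-460715 - 441535/80419) = -242717*(-37050681120/80419) = 8992830169403040/80419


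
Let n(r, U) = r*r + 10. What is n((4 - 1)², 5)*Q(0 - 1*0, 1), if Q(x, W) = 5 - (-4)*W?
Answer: 819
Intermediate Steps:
Q(x, W) = 5 + 4*W
n(r, U) = 10 + r² (n(r, U) = r² + 10 = 10 + r²)
n((4 - 1)², 5)*Q(0 - 1*0, 1) = (10 + ((4 - 1)²)²)*(5 + 4*1) = (10 + (3²)²)*(5 + 4) = (10 + 9²)*9 = (10 + 81)*9 = 91*9 = 819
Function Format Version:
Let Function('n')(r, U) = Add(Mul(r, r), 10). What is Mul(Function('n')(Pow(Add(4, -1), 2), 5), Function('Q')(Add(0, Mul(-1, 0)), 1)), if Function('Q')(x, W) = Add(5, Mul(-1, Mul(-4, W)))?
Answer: 819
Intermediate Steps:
Function('Q')(x, W) = Add(5, Mul(4, W))
Function('n')(r, U) = Add(10, Pow(r, 2)) (Function('n')(r, U) = Add(Pow(r, 2), 10) = Add(10, Pow(r, 2)))
Mul(Function('n')(Pow(Add(4, -1), 2), 5), Function('Q')(Add(0, Mul(-1, 0)), 1)) = Mul(Add(10, Pow(Pow(Add(4, -1), 2), 2)), Add(5, Mul(4, 1))) = Mul(Add(10, Pow(Pow(3, 2), 2)), Add(5, 4)) = Mul(Add(10, Pow(9, 2)), 9) = Mul(Add(10, 81), 9) = Mul(91, 9) = 819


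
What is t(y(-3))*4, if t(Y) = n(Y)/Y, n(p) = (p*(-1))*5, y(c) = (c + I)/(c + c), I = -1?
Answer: -20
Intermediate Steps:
y(c) = (-1 + c)/(2*c) (y(c) = (c - 1)/(c + c) = (-1 + c)/((2*c)) = (-1 + c)*(1/(2*c)) = (-1 + c)/(2*c))
n(p) = -5*p (n(p) = -p*5 = -5*p)
t(Y) = -5 (t(Y) = (-5*Y)/Y = -5)
t(y(-3))*4 = -5*4 = -20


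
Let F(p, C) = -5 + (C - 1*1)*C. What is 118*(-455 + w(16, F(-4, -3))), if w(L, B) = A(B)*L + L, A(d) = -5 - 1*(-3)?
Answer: -55578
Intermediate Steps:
A(d) = -2 (A(d) = -5 + 3 = -2)
F(p, C) = -5 + C*(-1 + C) (F(p, C) = -5 + (C - 1)*C = -5 + (-1 + C)*C = -5 + C*(-1 + C))
w(L, B) = -L (w(L, B) = -2*L + L = -L)
118*(-455 + w(16, F(-4, -3))) = 118*(-455 - 1*16) = 118*(-455 - 16) = 118*(-471) = -55578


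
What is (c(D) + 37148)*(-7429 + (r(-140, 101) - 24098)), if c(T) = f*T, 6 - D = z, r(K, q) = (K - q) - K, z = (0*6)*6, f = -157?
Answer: -1145123368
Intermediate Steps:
z = 0 (z = 0*6 = 0)
r(K, q) = -q
D = 6 (D = 6 - 1*0 = 6 + 0 = 6)
c(T) = -157*T
(c(D) + 37148)*(-7429 + (r(-140, 101) - 24098)) = (-157*6 + 37148)*(-7429 + (-1*101 - 24098)) = (-942 + 37148)*(-7429 + (-101 - 24098)) = 36206*(-7429 - 24199) = 36206*(-31628) = -1145123368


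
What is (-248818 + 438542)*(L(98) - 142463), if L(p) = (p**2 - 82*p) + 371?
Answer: -26660775376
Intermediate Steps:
L(p) = 371 + p**2 - 82*p
(-248818 + 438542)*(L(98) - 142463) = (-248818 + 438542)*((371 + 98**2 - 82*98) - 142463) = 189724*((371 + 9604 - 8036) - 142463) = 189724*(1939 - 142463) = 189724*(-140524) = -26660775376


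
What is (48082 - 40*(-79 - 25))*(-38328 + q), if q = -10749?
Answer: -2563880634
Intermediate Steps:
(48082 - 40*(-79 - 25))*(-38328 + q) = (48082 - 40*(-79 - 25))*(-38328 - 10749) = (48082 - 40*(-104))*(-49077) = (48082 + 4160)*(-49077) = 52242*(-49077) = -2563880634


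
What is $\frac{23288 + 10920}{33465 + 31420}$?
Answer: $\frac{34208}{64885} \approx 0.52721$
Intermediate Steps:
$\frac{23288 + 10920}{33465 + 31420} = \frac{34208}{64885}$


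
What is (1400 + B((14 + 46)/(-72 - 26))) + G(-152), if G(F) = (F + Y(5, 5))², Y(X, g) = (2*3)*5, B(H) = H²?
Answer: 39098784/2401 ≈ 16284.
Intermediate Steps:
Y(X, g) = 30 (Y(X, g) = 6*5 = 30)
G(F) = (30 + F)² (G(F) = (F + 30)² = (30 + F)²)
(1400 + B((14 + 46)/(-72 - 26))) + G(-152) = (1400 + ((14 + 46)/(-72 - 26))²) + (30 - 152)² = (1400 + (60/(-98))²) + (-122)² = (1400 + (60*(-1/98))²) + 14884 = (1400 + (-30/49)²) + 14884 = (1400 + 900/2401) + 14884 = 3362300/2401 + 14884 = 39098784/2401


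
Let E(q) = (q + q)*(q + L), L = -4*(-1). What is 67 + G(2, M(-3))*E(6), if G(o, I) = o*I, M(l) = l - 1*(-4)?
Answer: 307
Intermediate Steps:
L = 4
M(l) = 4 + l (M(l) = l + 4 = 4 + l)
G(o, I) = I*o
E(q) = 2*q*(4 + q) (E(q) = (q + q)*(q + 4) = (2*q)*(4 + q) = 2*q*(4 + q))
67 + G(2, M(-3))*E(6) = 67 + ((4 - 3)*2)*(2*6*(4 + 6)) = 67 + (1*2)*(2*6*10) = 67 + 2*120 = 67 + 240 = 307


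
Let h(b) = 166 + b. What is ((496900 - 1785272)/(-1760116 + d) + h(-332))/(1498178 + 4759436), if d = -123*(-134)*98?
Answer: -5690427/226650779080 ≈ -2.5107e-5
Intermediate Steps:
d = 1615236 (d = 16482*98 = 1615236)
((496900 - 1785272)/(-1760116 + d) + h(-332))/(1498178 + 4759436) = ((496900 - 1785272)/(-1760116 + 1615236) + (166 - 332))/(1498178 + 4759436) = (-1288372/(-144880) - 166)/6257614 = (-1288372*(-1/144880) - 166)*(1/6257614) = (322093/36220 - 166)*(1/6257614) = -5690427/36220*1/6257614 = -5690427/226650779080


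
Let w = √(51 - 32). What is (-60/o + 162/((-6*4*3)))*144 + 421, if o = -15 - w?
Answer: 74791/103 - 4320*√19/103 ≈ 543.31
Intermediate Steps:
w = √19 ≈ 4.3589
o = -15 - √19 ≈ -19.359
(-60/o + 162/((-6*4*3)))*144 + 421 = (-60/(-15 - √19) + 162/((-6*4*3)))*144 + 421 = (-60/(-15 - √19) + 162/((-24*3)))*144 + 421 = (-60/(-15 - √19) + 162/(-72))*144 + 421 = (-60/(-15 - √19) + 162*(-1/72))*144 + 421 = (-60/(-15 - √19) - 9/4)*144 + 421 = (-9/4 - 60/(-15 - √19))*144 + 421 = (-324 - 8640/(-15 - √19)) + 421 = 97 - 8640/(-15 - √19)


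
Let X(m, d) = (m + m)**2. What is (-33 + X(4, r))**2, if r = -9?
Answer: 961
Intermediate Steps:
X(m, d) = 4*m**2 (X(m, d) = (2*m)**2 = 4*m**2)
(-33 + X(4, r))**2 = (-33 + 4*4**2)**2 = (-33 + 4*16)**2 = (-33 + 64)**2 = 31**2 = 961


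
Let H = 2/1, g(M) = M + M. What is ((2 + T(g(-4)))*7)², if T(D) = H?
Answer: 784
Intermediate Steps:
g(M) = 2*M
H = 2 (H = 2*1 = 2)
T(D) = 2
((2 + T(g(-4)))*7)² = ((2 + 2)*7)² = (4*7)² = 28² = 784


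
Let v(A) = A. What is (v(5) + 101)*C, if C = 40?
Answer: 4240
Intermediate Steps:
(v(5) + 101)*C = (5 + 101)*40 = 106*40 = 4240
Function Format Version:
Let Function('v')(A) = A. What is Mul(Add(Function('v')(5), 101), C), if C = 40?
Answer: 4240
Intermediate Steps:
Mul(Add(Function('v')(5), 101), C) = Mul(Add(5, 101), 40) = Mul(106, 40) = 4240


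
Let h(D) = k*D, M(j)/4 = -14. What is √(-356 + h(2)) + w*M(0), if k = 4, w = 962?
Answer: -53872 + 2*I*√87 ≈ -53872.0 + 18.655*I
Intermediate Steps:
M(j) = -56 (M(j) = 4*(-14) = -56)
h(D) = 4*D
√(-356 + h(2)) + w*M(0) = √(-356 + 4*2) + 962*(-56) = √(-356 + 8) - 53872 = √(-348) - 53872 = 2*I*√87 - 53872 = -53872 + 2*I*√87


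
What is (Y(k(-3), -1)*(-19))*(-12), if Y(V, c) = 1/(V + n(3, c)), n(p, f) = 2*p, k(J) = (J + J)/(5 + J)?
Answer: 76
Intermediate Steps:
k(J) = 2*J/(5 + J) (k(J) = (2*J)/(5 + J) = 2*J/(5 + J))
Y(V, c) = 1/(6 + V) (Y(V, c) = 1/(V + 2*3) = 1/(V + 6) = 1/(6 + V))
(Y(k(-3), -1)*(-19))*(-12) = (-19/(6 + 2*(-3)/(5 - 3)))*(-12) = (-19/(6 + 2*(-3)/2))*(-12) = (-19/(6 + 2*(-3)*(½)))*(-12) = (-19/(6 - 3))*(-12) = (-19/3)*(-12) = ((⅓)*(-19))*(-12) = -19/3*(-12) = 76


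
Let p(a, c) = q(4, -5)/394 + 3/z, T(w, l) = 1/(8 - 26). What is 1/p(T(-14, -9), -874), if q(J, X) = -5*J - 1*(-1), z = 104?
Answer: -20488/397 ≈ -51.607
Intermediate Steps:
q(J, X) = 1 - 5*J (q(J, X) = -5*J + 1 = 1 - 5*J)
T(w, l) = -1/18 (T(w, l) = 1/(-18) = -1/18)
p(a, c) = -397/20488 (p(a, c) = (1 - 5*4)/394 + 3/104 = (1 - 20)*(1/394) + 3*(1/104) = -19*1/394 + 3/104 = -19/394 + 3/104 = -397/20488)
1/p(T(-14, -9), -874) = 1/(-397/20488) = -20488/397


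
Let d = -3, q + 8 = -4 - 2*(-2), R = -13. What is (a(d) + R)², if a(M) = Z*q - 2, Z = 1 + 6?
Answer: 5041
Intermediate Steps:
q = -8 (q = -8 + (-4 - 2*(-2)) = -8 + (-4 + 4) = -8 + 0 = -8)
Z = 7
a(M) = -58 (a(M) = 7*(-8) - 2 = -56 - 2 = -58)
(a(d) + R)² = (-58 - 13)² = (-71)² = 5041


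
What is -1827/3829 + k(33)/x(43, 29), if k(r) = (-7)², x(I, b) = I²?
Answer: -455786/1011403 ≈ -0.45065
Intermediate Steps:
k(r) = 49
-1827/3829 + k(33)/x(43, 29) = -1827/3829 + 49/(43²) = -1827*1/3829 + 49/1849 = -261/547 + 49*(1/1849) = -261/547 + 49/1849 = -455786/1011403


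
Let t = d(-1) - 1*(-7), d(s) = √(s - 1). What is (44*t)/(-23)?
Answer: -308/23 - 44*I*√2/23 ≈ -13.391 - 2.7055*I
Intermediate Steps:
d(s) = √(-1 + s)
t = 7 + I*√2 (t = √(-1 - 1) - 1*(-7) = √(-2) + 7 = I*√2 + 7 = 7 + I*√2 ≈ 7.0 + 1.4142*I)
(44*t)/(-23) = (44*(7 + I*√2))/(-23) = (308 + 44*I*√2)*(-1/23) = -308/23 - 44*I*√2/23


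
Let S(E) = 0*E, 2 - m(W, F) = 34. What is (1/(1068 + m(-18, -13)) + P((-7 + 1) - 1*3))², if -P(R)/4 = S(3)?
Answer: 1/1073296 ≈ 9.3171e-7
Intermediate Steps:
m(W, F) = -32 (m(W, F) = 2 - 1*34 = 2 - 34 = -32)
S(E) = 0
P(R) = 0 (P(R) = -4*0 = 0)
(1/(1068 + m(-18, -13)) + P((-7 + 1) - 1*3))² = (1/(1068 - 32) + 0)² = (1/1036 + 0)² = (1/1036)² = 1/1073296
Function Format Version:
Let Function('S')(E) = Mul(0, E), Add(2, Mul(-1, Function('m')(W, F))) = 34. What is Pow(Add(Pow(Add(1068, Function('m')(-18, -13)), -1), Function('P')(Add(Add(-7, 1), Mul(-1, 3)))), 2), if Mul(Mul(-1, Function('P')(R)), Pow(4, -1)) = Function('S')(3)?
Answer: Rational(1, 1073296) ≈ 9.3171e-7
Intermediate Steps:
Function('m')(W, F) = -32 (Function('m')(W, F) = Add(2, Mul(-1, 34)) = Add(2, -34) = -32)
Function('S')(E) = 0
Function('P')(R) = 0 (Function('P')(R) = Mul(-4, 0) = 0)
Pow(Add(Pow(Add(1068, Function('m')(-18, -13)), -1), Function('P')(Add(Add(-7, 1), Mul(-1, 3)))), 2) = Pow(Add(Pow(Add(1068, -32), -1), 0), 2) = Pow(Add(Pow(1036, -1), 0), 2) = Pow(Add(Rational(1, 1036), 0), 2) = Pow(Rational(1, 1036), 2) = Rational(1, 1073296)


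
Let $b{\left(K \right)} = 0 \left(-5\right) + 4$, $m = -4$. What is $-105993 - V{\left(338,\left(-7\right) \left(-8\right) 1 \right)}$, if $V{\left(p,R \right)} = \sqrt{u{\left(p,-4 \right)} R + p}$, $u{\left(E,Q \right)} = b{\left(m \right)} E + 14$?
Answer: $-105993 - \sqrt{76834} \approx -1.0627 \cdot 10^{5}$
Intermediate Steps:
$b{\left(K \right)} = 4$ ($b{\left(K \right)} = 0 + 4 = 4$)
$u{\left(E,Q \right)} = 14 + 4 E$ ($u{\left(E,Q \right)} = 4 E + 14 = 14 + 4 E$)
$V{\left(p,R \right)} = \sqrt{p + R \left(14 + 4 p\right)}$ ($V{\left(p,R \right)} = \sqrt{\left(14 + 4 p\right) R + p} = \sqrt{R \left(14 + 4 p\right) + p} = \sqrt{p + R \left(14 + 4 p\right)}$)
$-105993 - V{\left(338,\left(-7\right) \left(-8\right) 1 \right)} = -105993 - \sqrt{338 + 2 \left(-7\right) \left(-8\right) 1 \left(7 + 2 \cdot 338\right)} = -105993 - \sqrt{338 + 2 \cdot 56 \cdot 1 \left(7 + 676\right)} = -105993 - \sqrt{338 + 2 \cdot 56 \cdot 683} = -105993 - \sqrt{338 + 76496} = -105993 - \sqrt{76834}$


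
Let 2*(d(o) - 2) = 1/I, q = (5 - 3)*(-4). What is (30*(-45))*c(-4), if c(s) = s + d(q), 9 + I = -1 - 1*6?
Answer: 43875/16 ≈ 2742.2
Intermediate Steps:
q = -8 (q = 2*(-4) = -8)
I = -16 (I = -9 + (-1 - 1*6) = -9 + (-1 - 6) = -9 - 7 = -16)
d(o) = 63/32 (d(o) = 2 + (½)/(-16) = 2 + (½)*(-1/16) = 2 - 1/32 = 63/32)
c(s) = 63/32 + s (c(s) = s + 63/32 = 63/32 + s)
(30*(-45))*c(-4) = (30*(-45))*(63/32 - 4) = -1350*(-65/32) = 43875/16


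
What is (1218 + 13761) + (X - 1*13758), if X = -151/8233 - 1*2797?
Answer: -12975359/8233 ≈ -1576.0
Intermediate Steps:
X = -23027852/8233 (X = -151*1/8233 - 2797 = -151/8233 - 2797 = -23027852/8233 ≈ -2797.0)
(1218 + 13761) + (X - 1*13758) = (1218 + 13761) + (-23027852/8233 - 1*13758) = 14979 + (-23027852/8233 - 13758) = 14979 - 136297466/8233 = -12975359/8233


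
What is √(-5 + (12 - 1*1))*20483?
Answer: 20483*√6 ≈ 50173.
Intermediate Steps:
√(-5 + (12 - 1*1))*20483 = √(-5 + (12 - 1))*20483 = √(-5 + 11)*20483 = √6*20483 = 20483*√6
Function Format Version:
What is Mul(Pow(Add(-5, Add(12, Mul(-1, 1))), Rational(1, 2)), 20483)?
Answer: Mul(20483, Pow(6, Rational(1, 2))) ≈ 50173.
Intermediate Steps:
Mul(Pow(Add(-5, Add(12, Mul(-1, 1))), Rational(1, 2)), 20483) = Mul(Pow(Add(-5, Add(12, -1)), Rational(1, 2)), 20483) = Mul(Pow(Add(-5, 11), Rational(1, 2)), 20483) = Mul(Pow(6, Rational(1, 2)), 20483) = Mul(20483, Pow(6, Rational(1, 2)))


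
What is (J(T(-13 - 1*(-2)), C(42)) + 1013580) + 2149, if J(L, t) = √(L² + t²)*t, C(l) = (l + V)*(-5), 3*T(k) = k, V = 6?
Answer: 1015729 - 80*√518521 ≈ 9.5812e+5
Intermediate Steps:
T(k) = k/3
C(l) = -30 - 5*l (C(l) = (l + 6)*(-5) = (6 + l)*(-5) = -30 - 5*l)
J(L, t) = t*√(L² + t²)
(J(T(-13 - 1*(-2)), C(42)) + 1013580) + 2149 = ((-30 - 5*42)*√(((-13 - 1*(-2))/3)² + (-30 - 5*42)²) + 1013580) + 2149 = ((-30 - 210)*√(((-13 + 2)/3)² + (-30 - 210)²) + 1013580) + 2149 = (-240*√(((⅓)*(-11))² + (-240)²) + 1013580) + 2149 = (-240*√((-11/3)² + 57600) + 1013580) + 2149 = (-240*√(121/9 + 57600) + 1013580) + 2149 = (-80*√518521 + 1013580) + 2149 = (1013580 - 80*√518521) + 2149 = 1015729 - 80*√518521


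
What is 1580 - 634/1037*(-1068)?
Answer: 2315572/1037 ≈ 2233.0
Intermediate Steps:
1580 - 634/1037*(-1068) = 1580 + 677112/1037 = 2315572/1037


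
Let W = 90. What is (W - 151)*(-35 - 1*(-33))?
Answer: 122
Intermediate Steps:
(W - 151)*(-35 - 1*(-33)) = (90 - 151)*(-35 - 1*(-33)) = -61*(-35 + 33) = -61*(-2) = 122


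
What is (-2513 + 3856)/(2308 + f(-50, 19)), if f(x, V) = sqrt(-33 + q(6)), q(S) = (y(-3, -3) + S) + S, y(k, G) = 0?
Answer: 3099644/5326885 - 1343*I*sqrt(21)/5326885 ≈ 0.58189 - 0.0011553*I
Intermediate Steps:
q(S) = 2*S (q(S) = (0 + S) + S = S + S = 2*S)
f(x, V) = I*sqrt(21) (f(x, V) = sqrt(-33 + 2*6) = sqrt(-33 + 12) = sqrt(-21) = I*sqrt(21))
(-2513 + 3856)/(2308 + f(-50, 19)) = (-2513 + 3856)/(2308 + I*sqrt(21)) = 1343/(2308 + I*sqrt(21))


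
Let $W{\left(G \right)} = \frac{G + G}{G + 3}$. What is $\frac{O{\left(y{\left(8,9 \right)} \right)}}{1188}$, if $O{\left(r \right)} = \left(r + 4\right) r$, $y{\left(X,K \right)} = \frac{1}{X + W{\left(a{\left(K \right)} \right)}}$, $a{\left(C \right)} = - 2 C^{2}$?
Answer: $\frac{38531}{112077504} \approx 0.00034379$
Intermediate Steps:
$W{\left(G \right)} = \frac{2 G}{3 + G}$
$y{\left(X,K \right)} = \frac{1}{X - \frac{4 K^{2}}{3 - 2 K^{2}}}$ ($y{\left(X,K \right)} = \frac{1}{X + \frac{2 \left(- 2 K^{2}\right)}{3 - 2 K^{2}}} = \frac{1}{X - \frac{4 K^{2}}{3 - 2 K^{2}}}$)
$O{\left(r \right)} = r \left(4 + r\right)$ ($O{\left(r \right)} = \left(4 + r\right) r = r \left(4 + r\right)$)
$\frac{O{\left(y{\left(8,9 \right)} \right)}}{1188} = \frac{\frac{-3 + 2 \cdot 9^{2}}{4 \cdot 9^{2} + 8 \left(-3 + 2 \cdot 9^{2}\right)} \left(4 + \frac{-3 + 2 \cdot 9^{2}}{4 \cdot 9^{2} + 8 \left(-3 + 2 \cdot 9^{2}\right)}\right)}{1188} = \frac{-3 + 2 \cdot 81}{4 \cdot 81 + 8 \left(-3 + 2 \cdot 81\right)} \left(4 + \frac{-3 + 2 \cdot 81}{4 \cdot 81 + 8 \left(-3 + 2 \cdot 81\right)}\right) \frac{1}{1188} = \frac{-3 + 162}{324 + 8 \left(-3 + 162\right)} \left(4 + \frac{-3 + 162}{324 + 8 \left(-3 + 162\right)}\right) \frac{1}{1188} = \frac{1}{324 + 8 \cdot 159} \cdot 159 \left(4 + \frac{1}{324 + 8 \cdot 159} \cdot 159\right) \frac{1}{1188} = \frac{1}{324 + 1272} \cdot 159 \left(4 + \frac{1}{324 + 1272} \cdot 159\right) \frac{1}{1188} = \frac{1}{1596} \cdot 159 \left(4 + \frac{1}{1596} \cdot 159\right) \frac{1}{1188} = \frac{53 \left(4 + \frac{53}{532}\right)}{532} \cdot \frac{1}{1188} = \frac{53}{532} \cdot \frac{2181}{532} \cdot \frac{1}{1188} = \frac{115593}{283024} \cdot \frac{1}{1188} = \frac{38531}{112077504}$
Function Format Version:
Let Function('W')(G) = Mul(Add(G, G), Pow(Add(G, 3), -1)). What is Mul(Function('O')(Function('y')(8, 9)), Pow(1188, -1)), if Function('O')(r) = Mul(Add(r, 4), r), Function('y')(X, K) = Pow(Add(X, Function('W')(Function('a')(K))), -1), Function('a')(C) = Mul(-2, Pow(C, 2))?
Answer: Rational(38531, 112077504) ≈ 0.00034379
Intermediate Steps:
Function('W')(G) = Mul(2, G, Pow(Add(3, G), -1)) (Function('W')(G) = Mul(Mul(2, G), Pow(Add(3, G), -1)) = Mul(2, G, Pow(Add(3, G), -1)))
Function('y')(X, K) = Pow(Add(X, Mul(-4, Pow(K, 2), Pow(Add(3, Mul(-2, Pow(K, 2))), -1))), -1) (Function('y')(X, K) = Pow(Add(X, Mul(2, Mul(-2, Pow(K, 2)), Pow(Add(3, Mul(-2, Pow(K, 2))), -1))), -1) = Pow(Add(X, Mul(-4, Pow(K, 2), Pow(Add(3, Mul(-2, Pow(K, 2))), -1))), -1))
Function('O')(r) = Mul(r, Add(4, r)) (Function('O')(r) = Mul(Add(4, r), r) = Mul(r, Add(4, r)))
Mul(Function('O')(Function('y')(8, 9)), Pow(1188, -1)) = Mul(Mul(Mul(Pow(Add(Mul(4, Pow(9, 2)), Mul(8, Add(-3, Mul(2, Pow(9, 2))))), -1), Add(-3, Mul(2, Pow(9, 2)))), Add(4, Mul(Pow(Add(Mul(4, Pow(9, 2)), Mul(8, Add(-3, Mul(2, Pow(9, 2))))), -1), Add(-3, Mul(2, Pow(9, 2)))))), Pow(1188, -1)) = Mul(Mul(Mul(Pow(Add(Mul(4, 81), Mul(8, Add(-3, Mul(2, 81)))), -1), Add(-3, Mul(2, 81))), Add(4, Mul(Pow(Add(Mul(4, 81), Mul(8, Add(-3, Mul(2, 81)))), -1), Add(-3, Mul(2, 81))))), Rational(1, 1188)) = Mul(Mul(Mul(Pow(Add(324, Mul(8, Add(-3, 162))), -1), Add(-3, 162)), Add(4, Mul(Pow(Add(324, Mul(8, Add(-3, 162))), -1), Add(-3, 162)))), Rational(1, 1188)) = Mul(Mul(Mul(Pow(Add(324, Mul(8, 159)), -1), 159), Add(4, Mul(Pow(Add(324, Mul(8, 159)), -1), 159))), Rational(1, 1188)) = Mul(Mul(Mul(Pow(Add(324, 1272), -1), 159), Add(4, Mul(Pow(Add(324, 1272), -1), 159))), Rational(1, 1188)) = Mul(Mul(Mul(Pow(1596, -1), 159), Add(4, Mul(Pow(1596, -1), 159))), Rational(1, 1188)) = Mul(Mul(Mul(Rational(1, 1596), 159), Add(4, Mul(Rational(1, 1596), 159))), Rational(1, 1188)) = Mul(Mul(Rational(53, 532), Add(4, Rational(53, 532))), Rational(1, 1188)) = Mul(Mul(Rational(53, 532), Rational(2181, 532)), Rational(1, 1188)) = Mul(Rational(115593, 283024), Rational(1, 1188)) = Rational(38531, 112077504)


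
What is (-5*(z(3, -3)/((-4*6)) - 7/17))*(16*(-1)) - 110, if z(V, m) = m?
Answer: -2260/17 ≈ -132.94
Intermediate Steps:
(-5*(z(3, -3)/((-4*6)) - 7/17))*(16*(-1)) - 110 = (-5*(-3/((-4*6)) - 7/17))*(16*(-1)) - 110 = -5*(-3/(-24) - 7*1/17)*(-16) - 110 = -5*(-3*(-1/24) - 7/17)*(-16) - 110 = -5*(1/8 - 7/17)*(-16) - 110 = -5*(-39/136)*(-16) - 110 = (195/136)*(-16) - 110 = -390/17 - 110 = -2260/17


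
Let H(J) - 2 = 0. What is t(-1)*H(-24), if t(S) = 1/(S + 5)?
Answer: ½ ≈ 0.50000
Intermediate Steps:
H(J) = 2 (H(J) = 2 + 0 = 2)
t(S) = 1/(5 + S)
t(-1)*H(-24) = 2/(5 - 1) = 2/4 = (¼)*2 = ½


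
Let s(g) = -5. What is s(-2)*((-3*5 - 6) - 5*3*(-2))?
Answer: -45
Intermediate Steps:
s(-2)*((-3*5 - 6) - 5*3*(-2)) = -5*((-3*5 - 6) - 5*3*(-2)) = -5*((-15 - 6) - 15*(-2)) = -5*(-21 + 30) = -5*9 = -45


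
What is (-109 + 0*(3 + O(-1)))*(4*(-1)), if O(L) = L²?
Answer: 436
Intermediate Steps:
(-109 + 0*(3 + O(-1)))*(4*(-1)) = (-109 + 0*(3 + (-1)²))*(4*(-1)) = (-109 + 0*(3 + 1))*(-4) = (-109 + 0*4)*(-4) = (-109 + 0)*(-4) = -109*(-4) = 436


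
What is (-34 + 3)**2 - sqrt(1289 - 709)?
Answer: 961 - 2*sqrt(145) ≈ 936.92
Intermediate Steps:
(-34 + 3)**2 - sqrt(1289 - 709) = (-31)**2 - sqrt(580) = 961 - 2*sqrt(145)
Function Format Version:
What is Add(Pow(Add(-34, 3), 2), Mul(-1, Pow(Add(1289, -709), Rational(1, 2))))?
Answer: Add(961, Mul(-2, Pow(145, Rational(1, 2)))) ≈ 936.92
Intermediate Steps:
Add(Pow(Add(-34, 3), 2), Mul(-1, Pow(Add(1289, -709), Rational(1, 2)))) = Add(Pow(-31, 2), Mul(-1, Pow(580, Rational(1, 2)))) = Add(961, Mul(-1, Mul(2, Pow(145, Rational(1, 2))))) = Add(961, Mul(-2, Pow(145, Rational(1, 2))))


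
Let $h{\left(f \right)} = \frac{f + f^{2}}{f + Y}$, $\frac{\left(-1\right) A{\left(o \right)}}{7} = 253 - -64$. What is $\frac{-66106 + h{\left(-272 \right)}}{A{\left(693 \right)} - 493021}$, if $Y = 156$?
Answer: $\frac{967751}{7180980} \approx 0.13477$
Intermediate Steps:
$A{\left(o \right)} = -2219$ ($A{\left(o \right)} = - 7 \left(253 - -64\right) = - 7 \left(253 + 64\right) = \left(-7\right) 317 = -2219$)
$h{\left(f \right)} = \frac{f + f^{2}}{156 + f}$ ($h{\left(f \right)} = \frac{f + f^{2}}{f + 156} = \frac{f + f^{2}}{156 + f}$)
$\frac{-66106 + h{\left(-272 \right)}}{A{\left(693 \right)} - 493021} = \frac{-66106 - \frac{272 \left(1 - 272\right)}{156 - 272}}{-2219 - 493021} = \frac{-66106 - 272 \frac{1}{-116} \left(-271\right)}{-495240} = \left(-66106 - \left(- \frac{68}{29}\right) \left(-271\right)\right) \left(- \frac{1}{495240}\right) = \left(-66106 - \frac{18428}{29}\right) \left(- \frac{1}{495240}\right) = \left(- \frac{1935502}{29}\right) \left(- \frac{1}{495240}\right) = \frac{967751}{7180980}$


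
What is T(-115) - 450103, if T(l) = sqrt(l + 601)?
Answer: -450103 + 9*sqrt(6) ≈ -4.5008e+5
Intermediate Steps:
T(l) = sqrt(601 + l)
T(-115) - 450103 = sqrt(601 - 115) - 450103 = sqrt(486) - 450103 = 9*sqrt(6) - 450103 = -450103 + 9*sqrt(6)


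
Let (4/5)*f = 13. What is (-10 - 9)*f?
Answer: -1235/4 ≈ -308.75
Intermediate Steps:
f = 65/4 (f = (5/4)*13 = 65/4 ≈ 16.250)
(-10 - 9)*f = (-10 - 9)*(65/4) = -19*65/4 = -1235/4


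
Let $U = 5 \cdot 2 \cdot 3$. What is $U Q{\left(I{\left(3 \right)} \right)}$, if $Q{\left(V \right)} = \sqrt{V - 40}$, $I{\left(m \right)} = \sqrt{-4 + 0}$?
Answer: $30 \sqrt{-40 + 2 i} \approx 4.7419 + 189.8 i$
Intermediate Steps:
$I{\left(m \right)} = 2 i$ ($I{\left(m \right)} = \sqrt{-4} = 2 i$)
$Q{\left(V \right)} = \sqrt{-40 + V}$
$U = 30$ ($U = 10 \cdot 3 = 30$)
$U Q{\left(I{\left(3 \right)} \right)} = 30 \sqrt{-40 + 2 i}$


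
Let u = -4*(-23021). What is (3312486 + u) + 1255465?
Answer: 4660035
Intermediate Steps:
u = 92084
(3312486 + u) + 1255465 = (3312486 + 92084) + 1255465 = 3404570 + 1255465 = 4660035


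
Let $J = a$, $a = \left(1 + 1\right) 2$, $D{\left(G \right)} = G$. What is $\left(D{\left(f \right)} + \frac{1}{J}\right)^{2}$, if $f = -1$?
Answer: $\frac{9}{16} \approx 0.5625$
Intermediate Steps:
$a = 4$ ($a = 2 \cdot 2 = 4$)
$J = 4$
$\left(D{\left(f \right)} + \frac{1}{J}\right)^{2} = \left(-1 + \frac{1}{4}\right)^{2} = \left(- \frac{3}{4}\right)^{2} = \frac{9}{16}$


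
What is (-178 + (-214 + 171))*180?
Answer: -39780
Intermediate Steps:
(-178 + (-214 + 171))*180 = (-178 - 43)*180 = -221*180 = -39780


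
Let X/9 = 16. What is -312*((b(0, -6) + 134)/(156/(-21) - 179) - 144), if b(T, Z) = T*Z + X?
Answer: 19746064/435 ≈ 45393.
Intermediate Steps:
X = 144 (X = 9*16 = 144)
b(T, Z) = 144 + T*Z (b(T, Z) = T*Z + 144 = 144 + T*Z)
-312*((b(0, -6) + 134)/(156/(-21) - 179) - 144) = -312*(((144 + 0*(-6)) + 134)/(156/(-21) - 179) - 144) = -312*(((144 + 0) + 134)/(156*(-1/21) - 179) - 144) = -312*((144 + 134)/(-52/7 - 179) - 144) = -312*(278/(-1305/7) - 144) = -312*(278*(-7/1305) - 144) = -312*(-1946/1305 - 144) = -312*(-189866/1305) = 19746064/435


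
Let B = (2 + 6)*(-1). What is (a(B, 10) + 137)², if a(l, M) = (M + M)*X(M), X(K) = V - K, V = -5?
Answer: 26569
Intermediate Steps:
X(K) = -5 - K
B = -8 (B = 8*(-1) = -8)
a(l, M) = 2*M*(-5 - M) (a(l, M) = (M + M)*(-5 - M) = (2*M)*(-5 - M) = 2*M*(-5 - M))
(a(B, 10) + 137)² = (-2*10*(5 + 10) + 137)² = (-2*10*15 + 137)² = (-300 + 137)² = (-163)² = 26569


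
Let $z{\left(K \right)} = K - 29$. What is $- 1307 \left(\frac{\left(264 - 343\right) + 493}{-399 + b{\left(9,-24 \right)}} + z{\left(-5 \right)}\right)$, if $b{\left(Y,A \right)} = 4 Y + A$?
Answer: $\frac{1970956}{43} \approx 45836.0$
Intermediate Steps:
$z{\left(K \right)} = -29 + K$
$b{\left(Y,A \right)} = A + 4 Y$
$- 1307 \left(\frac{\left(264 - 343\right) + 493}{-399 + b{\left(9,-24 \right)}} + z{\left(-5 \right)}\right) = - 1307 \left(\frac{\left(264 - 343\right) + 493}{-399 + \left(-24 + 4 \cdot 9\right)} - 34\right) = - 1307 \left(\frac{-79 + 493}{-399 + \left(-24 + 36\right)} - 34\right) = - 1307 \left(\frac{414}{-399 + 12} - 34\right) = - 1307 \left(\frac{414}{-387} - 34\right) = - 1307 \left(414 \left(- \frac{1}{387}\right) - 34\right) = - 1307 \left(- \frac{46}{43} - 34\right) = \left(-1307\right) \left(- \frac{1508}{43}\right) = \frac{1970956}{43}$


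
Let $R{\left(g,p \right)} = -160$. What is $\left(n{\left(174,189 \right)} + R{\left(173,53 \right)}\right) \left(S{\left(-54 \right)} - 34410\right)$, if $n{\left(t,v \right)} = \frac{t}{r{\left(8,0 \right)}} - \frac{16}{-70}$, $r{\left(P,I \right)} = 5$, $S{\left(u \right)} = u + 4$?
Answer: $\frac{30145608}{7} \approx 4.3065 \cdot 10^{6}$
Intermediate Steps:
$S{\left(u \right)} = 4 + u$
$n{\left(t,v \right)} = \frac{8}{35} + \frac{t}{5}$ ($n{\left(t,v \right)} = \frac{t}{5} - \frac{16}{-70} = t \frac{1}{5} - - \frac{8}{35} = \frac{t}{5} + \frac{8}{35} = \frac{8}{35} + \frac{t}{5}$)
$\left(n{\left(174,189 \right)} + R{\left(173,53 \right)}\right) \left(S{\left(-54 \right)} - 34410\right) = \left(\left(\frac{8}{35} + \frac{1}{5} \cdot 174\right) - 160\right) \left(\left(4 - 54\right) - 34410\right) = \left(\left(\frac{8}{35} + \frac{174}{5}\right) - 160\right) \left(-50 - 34410\right) = \left(\frac{1226}{35} - 160\right) \left(-34460\right) = \left(- \frac{4374}{35}\right) \left(-34460\right) = \frac{30145608}{7}$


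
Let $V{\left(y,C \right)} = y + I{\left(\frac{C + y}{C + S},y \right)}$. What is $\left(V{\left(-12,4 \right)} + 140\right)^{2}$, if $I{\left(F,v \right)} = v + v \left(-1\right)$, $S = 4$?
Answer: $16384$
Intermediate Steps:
$I{\left(F,v \right)} = 0$ ($I{\left(F,v \right)} = v - v = 0$)
$V{\left(y,C \right)} = y$ ($V{\left(y,C \right)} = y + 0 = y$)
$\left(V{\left(-12,4 \right)} + 140\right)^{2} = \left(-12 + 140\right)^{2} = 128^{2} = 16384$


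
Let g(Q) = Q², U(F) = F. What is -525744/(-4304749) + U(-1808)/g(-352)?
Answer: 3584924899/33335976256 ≈ 0.10754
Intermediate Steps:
-525744/(-4304749) + U(-1808)/g(-352) = -525744/(-4304749) - 1808/((-352)²) = -525744*(-1/4304749) - 1808/123904 = 525744/4304749 - 1808*1/123904 = 525744/4304749 - 113/7744 = 3584924899/33335976256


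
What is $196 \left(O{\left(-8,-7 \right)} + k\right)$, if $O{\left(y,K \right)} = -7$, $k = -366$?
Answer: $-73108$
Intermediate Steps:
$196 \left(O{\left(-8,-7 \right)} + k\right) = 196 \left(-7 - 366\right) = 196 \left(-373\right) = -73108$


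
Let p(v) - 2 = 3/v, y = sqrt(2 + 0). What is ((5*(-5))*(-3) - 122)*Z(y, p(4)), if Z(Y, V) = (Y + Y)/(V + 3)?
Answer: -376*sqrt(2)/23 ≈ -23.119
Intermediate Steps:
y = sqrt(2) ≈ 1.4142
p(v) = 2 + 3/v
Z(Y, V) = 2*Y/(3 + V) (Z(Y, V) = (2*Y)/(3 + V) = 2*Y/(3 + V))
((5*(-5))*(-3) - 122)*Z(y, p(4)) = ((5*(-5))*(-3) - 122)*(2*sqrt(2)/(3 + (2 + 3/4))) = (-25*(-3) - 122)*(2*sqrt(2)/(3 + (2 + 3*(1/4)))) = (75 - 122)*(2*sqrt(2)/(3 + (2 + 3/4))) = -94*sqrt(2)/(3 + 11/4) = -94*sqrt(2)/23/4 = -94*sqrt(2)*4/23 = -376*sqrt(2)/23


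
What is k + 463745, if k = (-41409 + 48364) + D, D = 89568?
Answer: 560268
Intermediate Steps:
k = 96523 (k = (-41409 + 48364) + 89568 = 6955 + 89568 = 96523)
k + 463745 = 96523 + 463745 = 560268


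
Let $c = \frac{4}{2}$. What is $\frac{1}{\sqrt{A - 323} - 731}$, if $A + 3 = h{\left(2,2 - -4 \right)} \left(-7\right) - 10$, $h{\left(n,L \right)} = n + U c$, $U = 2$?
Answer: $- \frac{731}{534739} - \frac{3 i \sqrt{42}}{534739} \approx -0.001367 - 3.6358 \cdot 10^{-5} i$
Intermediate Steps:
$c = 2$ ($c = 4 \cdot \frac{1}{2} = 2$)
$h{\left(n,L \right)} = 4 + n$ ($h{\left(n,L \right)} = n + 2 \cdot 2 = n + 4 = 4 + n$)
$A = -55$ ($A = -3 + \left(\left(4 + 2\right) \left(-7\right) - 10\right) = -3 + \left(6 \left(-7\right) - 10\right) = -3 - 52 = -55$)
$\frac{1}{\sqrt{A - 323} - 731} = \frac{1}{\sqrt{-55 - 323} - 731} = \frac{1}{\sqrt{-378} - 731} = \frac{1}{3 i \sqrt{42} - 731} = \frac{1}{-731 + 3 i \sqrt{42}}$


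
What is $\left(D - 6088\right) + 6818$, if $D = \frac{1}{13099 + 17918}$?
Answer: $\frac{22642411}{31017} \approx 730.0$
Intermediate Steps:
$D = \frac{1}{31017} \approx 3.224 \cdot 10^{-5}$
$\left(D - 6088\right) + 6818 = \left(\frac{1}{31017} - 6088\right) + 6818 = - \frac{188831495}{31017} + 6818 = \frac{22642411}{31017}$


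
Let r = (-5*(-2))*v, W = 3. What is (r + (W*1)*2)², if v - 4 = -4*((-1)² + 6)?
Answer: 54756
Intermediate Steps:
v = -24 (v = 4 - 4*((-1)² + 6) = 4 - 4*(1 + 6) = 4 - 4*7 = 4 - 28 = -24)
r = -240 (r = -5*(-2)*(-24) = 10*(-24) = -240)
(r + (W*1)*2)² = (-240 + (3*1)*2)² = (-240 + 3*2)² = (-240 + 6)² = (-234)² = 54756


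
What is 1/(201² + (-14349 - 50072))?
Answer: -1/24020 ≈ -4.1632e-5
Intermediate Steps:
1/(201² + (-14349 - 50072)) = 1/(40401 - 64421) = 1/(-24020) = -1/24020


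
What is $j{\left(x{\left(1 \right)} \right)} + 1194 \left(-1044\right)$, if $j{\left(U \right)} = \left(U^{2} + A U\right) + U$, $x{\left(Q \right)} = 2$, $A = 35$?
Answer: $-1246460$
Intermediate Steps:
$j{\left(U \right)} = U^{2} + 36 U$ ($j{\left(U \right)} = \left(U^{2} + 35 U\right) + U = U^{2} + 36 U$)
$j{\left(x{\left(1 \right)} \right)} + 1194 \left(-1044\right) = 2 \left(36 + 2\right) + 1194 \left(-1044\right) = 2 \cdot 38 - 1246536 = 76 - 1246536 = -1246460$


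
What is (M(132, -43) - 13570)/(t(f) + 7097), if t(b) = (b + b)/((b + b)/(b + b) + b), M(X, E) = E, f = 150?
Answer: -2055563/1071947 ≈ -1.9176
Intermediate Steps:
t(b) = 2*b/(1 + b) (t(b) = (2*b)/((2*b)/((2*b)) + b) = (2*b)/((2*b)*(1/(2*b)) + b) = (2*b)/(1 + b) = 2*b/(1 + b))
(M(132, -43) - 13570)/(t(f) + 7097) = (-43 - 13570)/(2*150/(1 + 150) + 7097) = -13613/(2*150/151 + 7097) = -13613/(2*150*(1/151) + 7097) = -13613/(300/151 + 7097) = -13613/1071947/151 = -13613*151/1071947 = -2055563/1071947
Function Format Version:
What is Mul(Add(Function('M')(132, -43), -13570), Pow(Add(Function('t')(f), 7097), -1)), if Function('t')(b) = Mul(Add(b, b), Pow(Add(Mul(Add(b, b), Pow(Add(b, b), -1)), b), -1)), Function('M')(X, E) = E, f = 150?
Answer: Rational(-2055563, 1071947) ≈ -1.9176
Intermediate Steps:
Function('t')(b) = Mul(2, b, Pow(Add(1, b), -1)) (Function('t')(b) = Mul(Mul(2, b), Pow(Add(Mul(Mul(2, b), Pow(Mul(2, b), -1)), b), -1)) = Mul(Mul(2, b), Pow(Add(Mul(Mul(2, b), Mul(Rational(1, 2), Pow(b, -1))), b), -1)) = Mul(Mul(2, b), Pow(Add(1, b), -1)) = Mul(2, b, Pow(Add(1, b), -1)))
Mul(Add(Function('M')(132, -43), -13570), Pow(Add(Function('t')(f), 7097), -1)) = Mul(Add(-43, -13570), Pow(Add(Mul(2, 150, Pow(Add(1, 150), -1)), 7097), -1)) = Mul(-13613, Pow(Add(Mul(2, 150, Pow(151, -1)), 7097), -1)) = Mul(-13613, Pow(Add(Mul(2, 150, Rational(1, 151)), 7097), -1)) = Mul(-13613, Pow(Add(Rational(300, 151), 7097), -1)) = Mul(-13613, Pow(Rational(1071947, 151), -1)) = Mul(-13613, Rational(151, 1071947)) = Rational(-2055563, 1071947)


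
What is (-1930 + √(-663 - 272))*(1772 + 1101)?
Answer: -5544890 + 2873*I*√935 ≈ -5.5449e+6 + 87850.0*I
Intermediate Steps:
(-1930 + √(-663 - 272))*(1772 + 1101) = (-1930 + √(-935))*2873 = (-1930 + I*√935)*2873 = -5544890 + 2873*I*√935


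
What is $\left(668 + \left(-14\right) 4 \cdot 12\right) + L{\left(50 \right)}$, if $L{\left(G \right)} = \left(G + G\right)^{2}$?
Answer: $9996$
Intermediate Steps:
$L{\left(G \right)} = 4 G^{2}$ ($L{\left(G \right)} = \left(2 G\right)^{2} = 4 G^{2}$)
$\left(668 + \left(-14\right) 4 \cdot 12\right) + L{\left(50 \right)} = \left(668 + \left(-14\right) 4 \cdot 12\right) + 4 \cdot 50^{2} = \left(668 - 672\right) + 4 \cdot 2500 = \left(668 - 672\right) + 10000 = -4 + 10000 = 9996$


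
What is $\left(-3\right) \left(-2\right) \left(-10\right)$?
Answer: $-60$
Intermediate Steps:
$\left(-3\right) \left(-2\right) \left(-10\right) = 6 \left(-10\right) = -60$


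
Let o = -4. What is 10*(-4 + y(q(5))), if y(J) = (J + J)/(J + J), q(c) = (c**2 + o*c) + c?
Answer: -30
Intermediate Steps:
q(c) = c**2 - 3*c (q(c) = (c**2 - 4*c) + c = c**2 - 3*c)
y(J) = 1 (y(J) = (2*J)/((2*J)) = (2*J)*(1/(2*J)) = 1)
10*(-4 + y(q(5))) = 10*(-4 + 1) = 10*(-3) = -30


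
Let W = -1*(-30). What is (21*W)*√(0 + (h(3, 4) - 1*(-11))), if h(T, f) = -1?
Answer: 630*√10 ≈ 1992.2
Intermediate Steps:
W = 30
(21*W)*√(0 + (h(3, 4) - 1*(-11))) = (21*30)*√(0 + (-1 - 1*(-11))) = 630*√(0 + (-1 + 11)) = 630*√(0 + 10) = 630*√10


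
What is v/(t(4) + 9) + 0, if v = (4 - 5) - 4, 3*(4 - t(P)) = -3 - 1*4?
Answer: -15/46 ≈ -0.32609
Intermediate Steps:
t(P) = 19/3 (t(P) = 4 - (-3 - 1*4)/3 = 4 - (-3 - 4)/3 = 4 - 1/3*(-7) = 4 + 7/3 = 19/3)
v = -5 (v = -1 - 4 = -5)
v/(t(4) + 9) + 0 = -5/(19/3 + 9) + 0 = -5/(46/3) + 0 = (3/46)*(-5) + 0 = -15/46 + 0 = -15/46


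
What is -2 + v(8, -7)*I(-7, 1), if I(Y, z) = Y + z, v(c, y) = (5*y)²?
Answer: -7352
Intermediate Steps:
v(c, y) = 25*y²
-2 + v(8, -7)*I(-7, 1) = -2 + (25*(-7)²)*(-7 + 1) = -2 + (25*49)*(-6) = -2 + 1225*(-6) = -2 - 7350 = -7352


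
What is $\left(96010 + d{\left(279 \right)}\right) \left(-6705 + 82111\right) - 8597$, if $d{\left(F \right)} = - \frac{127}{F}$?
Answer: $\frac{2019872711615}{279} \approx 7.2397 \cdot 10^{9}$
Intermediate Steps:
$\left(96010 + d{\left(279 \right)}\right) \left(-6705 + 82111\right) - 8597 = \left(96010 - \frac{127}{279}\right) \left(-6705 + 82111\right) - 8597 = \left(96010 - \frac{127}{279}\right) 75406 - 8597 = \frac{26786663}{279} \cdot 75406 - 8597 = \frac{2019875110178}{279} - 8597 = \frac{2019872711615}{279}$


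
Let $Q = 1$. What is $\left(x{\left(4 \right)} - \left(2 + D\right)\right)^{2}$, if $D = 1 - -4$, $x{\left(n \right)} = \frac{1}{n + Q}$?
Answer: $\frac{1156}{25} \approx 46.24$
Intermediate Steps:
$x{\left(n \right)} = \frac{1}{1 + n}$ ($x{\left(n \right)} = \frac{1}{n + 1} = \frac{1}{1 + n}$)
$D = 5$ ($D = 1 + 4 = 5$)
$\left(x{\left(4 \right)} - \left(2 + D\right)\right)^{2} = \left(\frac{1}{1 + 4} - 7\right)^{2} = \left(\frac{1}{5} - 7\right)^{2} = \left(- \frac{34}{5}\right)^{2} = \frac{1156}{25}$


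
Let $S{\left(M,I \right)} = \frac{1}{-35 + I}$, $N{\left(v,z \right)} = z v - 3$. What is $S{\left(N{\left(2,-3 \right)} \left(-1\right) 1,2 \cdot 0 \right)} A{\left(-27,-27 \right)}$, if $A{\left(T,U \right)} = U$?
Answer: $\frac{27}{35} \approx 0.77143$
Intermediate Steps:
$N{\left(v,z \right)} = -3 + v z$ ($N{\left(v,z \right)} = v z - 3 = -3 + v z$)
$S{\left(N{\left(2,-3 \right)} \left(-1\right) 1,2 \cdot 0 \right)} A{\left(-27,-27 \right)} = \frac{1}{-35 + 2 \cdot 0} \left(-27\right) = \frac{1}{-35 + 0} \left(-27\right) = \frac{1}{-35} \left(-27\right) = \left(- \frac{1}{35}\right) \left(-27\right) = \frac{27}{35}$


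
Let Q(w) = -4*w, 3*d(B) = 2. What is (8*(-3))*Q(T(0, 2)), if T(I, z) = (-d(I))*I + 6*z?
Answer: 1152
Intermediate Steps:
d(B) = ⅔ (d(B) = (⅓)*2 = ⅔)
T(I, z) = 6*z - 2*I/3 (T(I, z) = (-1*⅔)*I + 6*z = -2*I/3 + 6*z = 6*z - 2*I/3)
(8*(-3))*Q(T(0, 2)) = (8*(-3))*(-4*(6*2 - ⅔*0)) = -(-96)*(12 + 0) = -(-96)*12 = -24*(-48) = 1152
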